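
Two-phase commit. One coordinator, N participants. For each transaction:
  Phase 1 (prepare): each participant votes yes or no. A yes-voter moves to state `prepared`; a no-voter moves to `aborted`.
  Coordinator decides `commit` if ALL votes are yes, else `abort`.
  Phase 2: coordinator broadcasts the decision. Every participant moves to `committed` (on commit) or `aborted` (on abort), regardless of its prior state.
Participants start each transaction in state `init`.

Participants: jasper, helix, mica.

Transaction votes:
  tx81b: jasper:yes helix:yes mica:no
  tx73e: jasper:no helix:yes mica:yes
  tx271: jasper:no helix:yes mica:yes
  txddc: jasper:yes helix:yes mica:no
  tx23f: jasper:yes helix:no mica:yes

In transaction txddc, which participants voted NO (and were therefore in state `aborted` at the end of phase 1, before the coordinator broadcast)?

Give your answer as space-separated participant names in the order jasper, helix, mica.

Answer: mica

Derivation:
Txn txddc phase 1: jasper yes -> prepared; helix yes -> prepared; mica no -> aborted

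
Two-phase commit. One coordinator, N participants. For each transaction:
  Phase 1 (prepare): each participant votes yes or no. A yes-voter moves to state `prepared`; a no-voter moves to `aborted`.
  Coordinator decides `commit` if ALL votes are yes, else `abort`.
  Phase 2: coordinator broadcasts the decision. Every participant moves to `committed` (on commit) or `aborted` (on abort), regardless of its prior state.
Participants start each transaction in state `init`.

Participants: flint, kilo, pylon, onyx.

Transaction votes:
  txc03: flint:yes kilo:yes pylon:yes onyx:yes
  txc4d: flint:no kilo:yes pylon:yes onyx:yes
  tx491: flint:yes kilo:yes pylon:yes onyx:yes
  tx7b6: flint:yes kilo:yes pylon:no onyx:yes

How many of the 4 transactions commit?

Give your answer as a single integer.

txc03: all yes -> commit (commits=1)
txc4d: no from flint -> abort (commits=1)
tx491: all yes -> commit (commits=2)
tx7b6: no from pylon -> abort (commits=2)

Answer: 2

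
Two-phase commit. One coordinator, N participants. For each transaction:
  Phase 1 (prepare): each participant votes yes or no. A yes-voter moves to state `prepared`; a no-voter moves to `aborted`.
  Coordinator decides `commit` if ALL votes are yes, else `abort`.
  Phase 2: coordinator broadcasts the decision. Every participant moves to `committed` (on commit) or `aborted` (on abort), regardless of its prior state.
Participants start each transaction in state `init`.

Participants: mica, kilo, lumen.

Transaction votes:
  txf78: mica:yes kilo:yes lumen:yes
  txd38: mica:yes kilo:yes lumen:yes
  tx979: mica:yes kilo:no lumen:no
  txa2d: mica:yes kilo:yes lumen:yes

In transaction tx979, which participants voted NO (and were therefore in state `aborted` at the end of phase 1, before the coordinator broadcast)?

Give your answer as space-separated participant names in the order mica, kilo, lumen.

Answer: kilo lumen

Derivation:
Txn tx979 phase 1: mica yes -> prepared; kilo no -> aborted; lumen no -> aborted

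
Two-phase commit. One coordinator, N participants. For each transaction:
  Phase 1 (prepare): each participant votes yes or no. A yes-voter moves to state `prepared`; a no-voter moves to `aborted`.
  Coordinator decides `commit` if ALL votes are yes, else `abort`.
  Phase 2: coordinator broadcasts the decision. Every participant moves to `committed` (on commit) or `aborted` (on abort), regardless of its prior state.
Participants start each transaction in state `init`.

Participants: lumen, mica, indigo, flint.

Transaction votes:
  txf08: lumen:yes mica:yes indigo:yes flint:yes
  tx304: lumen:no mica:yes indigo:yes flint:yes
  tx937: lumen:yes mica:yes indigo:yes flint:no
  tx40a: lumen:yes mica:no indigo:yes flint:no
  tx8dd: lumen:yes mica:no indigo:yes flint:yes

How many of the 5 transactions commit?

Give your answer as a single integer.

txf08: all yes -> commit (commits=1)
tx304: no from lumen -> abort (commits=1)
tx937: no from flint -> abort (commits=1)
tx40a: no from mica, flint -> abort (commits=1)
tx8dd: no from mica -> abort (commits=1)

Answer: 1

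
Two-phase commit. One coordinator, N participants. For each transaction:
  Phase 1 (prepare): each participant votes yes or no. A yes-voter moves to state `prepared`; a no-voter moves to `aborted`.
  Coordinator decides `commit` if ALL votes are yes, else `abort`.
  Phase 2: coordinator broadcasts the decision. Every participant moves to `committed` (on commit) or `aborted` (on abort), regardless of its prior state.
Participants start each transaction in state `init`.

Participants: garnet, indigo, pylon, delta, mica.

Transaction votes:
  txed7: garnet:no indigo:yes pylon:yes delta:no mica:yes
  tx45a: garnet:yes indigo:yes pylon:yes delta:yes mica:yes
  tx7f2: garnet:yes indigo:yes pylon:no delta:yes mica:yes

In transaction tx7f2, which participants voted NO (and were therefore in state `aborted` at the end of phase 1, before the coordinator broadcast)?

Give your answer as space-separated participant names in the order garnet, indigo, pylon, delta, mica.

Answer: pylon

Derivation:
Txn tx7f2 phase 1: garnet yes -> prepared; indigo yes -> prepared; pylon no -> aborted; delta yes -> prepared; mica yes -> prepared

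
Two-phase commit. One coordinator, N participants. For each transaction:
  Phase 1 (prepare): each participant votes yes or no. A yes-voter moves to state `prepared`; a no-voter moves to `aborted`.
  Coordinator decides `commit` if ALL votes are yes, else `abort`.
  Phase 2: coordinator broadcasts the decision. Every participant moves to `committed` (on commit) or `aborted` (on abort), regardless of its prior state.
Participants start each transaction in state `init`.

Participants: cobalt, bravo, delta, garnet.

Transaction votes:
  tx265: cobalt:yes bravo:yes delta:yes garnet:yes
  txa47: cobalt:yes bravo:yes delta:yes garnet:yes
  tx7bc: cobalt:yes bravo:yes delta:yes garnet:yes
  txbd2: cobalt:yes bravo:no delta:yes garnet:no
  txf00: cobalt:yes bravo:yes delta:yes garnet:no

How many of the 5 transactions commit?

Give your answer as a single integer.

Answer: 3

Derivation:
tx265: all yes -> commit (commits=1)
txa47: all yes -> commit (commits=2)
tx7bc: all yes -> commit (commits=3)
txbd2: no from bravo, garnet -> abort (commits=3)
txf00: no from garnet -> abort (commits=3)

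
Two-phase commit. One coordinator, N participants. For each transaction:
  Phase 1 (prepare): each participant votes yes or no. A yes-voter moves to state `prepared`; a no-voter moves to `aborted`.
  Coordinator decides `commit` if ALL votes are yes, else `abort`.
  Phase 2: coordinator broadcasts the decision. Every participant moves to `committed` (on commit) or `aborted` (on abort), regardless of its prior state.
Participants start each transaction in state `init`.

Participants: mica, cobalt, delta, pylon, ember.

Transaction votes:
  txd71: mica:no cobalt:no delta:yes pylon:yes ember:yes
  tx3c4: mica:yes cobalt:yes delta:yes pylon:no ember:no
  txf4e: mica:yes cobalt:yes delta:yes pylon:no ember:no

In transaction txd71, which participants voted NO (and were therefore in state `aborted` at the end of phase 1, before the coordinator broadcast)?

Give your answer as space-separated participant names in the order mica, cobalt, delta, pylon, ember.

Txn txd71 phase 1: mica no -> aborted; cobalt no -> aborted; delta yes -> prepared; pylon yes -> prepared; ember yes -> prepared

Answer: mica cobalt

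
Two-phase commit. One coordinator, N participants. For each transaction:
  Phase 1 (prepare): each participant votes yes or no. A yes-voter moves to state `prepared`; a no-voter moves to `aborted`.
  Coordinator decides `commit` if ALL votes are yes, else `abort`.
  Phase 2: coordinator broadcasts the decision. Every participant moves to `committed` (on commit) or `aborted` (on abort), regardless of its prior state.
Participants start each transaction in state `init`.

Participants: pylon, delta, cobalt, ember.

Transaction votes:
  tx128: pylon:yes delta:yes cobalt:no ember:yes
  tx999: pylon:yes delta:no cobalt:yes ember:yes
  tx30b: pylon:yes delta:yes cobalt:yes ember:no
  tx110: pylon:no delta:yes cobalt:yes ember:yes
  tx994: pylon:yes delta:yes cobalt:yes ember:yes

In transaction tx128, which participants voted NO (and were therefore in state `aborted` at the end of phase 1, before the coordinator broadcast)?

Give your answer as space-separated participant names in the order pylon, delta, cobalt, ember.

Answer: cobalt

Derivation:
Txn tx128 phase 1: pylon yes -> prepared; delta yes -> prepared; cobalt no -> aborted; ember yes -> prepared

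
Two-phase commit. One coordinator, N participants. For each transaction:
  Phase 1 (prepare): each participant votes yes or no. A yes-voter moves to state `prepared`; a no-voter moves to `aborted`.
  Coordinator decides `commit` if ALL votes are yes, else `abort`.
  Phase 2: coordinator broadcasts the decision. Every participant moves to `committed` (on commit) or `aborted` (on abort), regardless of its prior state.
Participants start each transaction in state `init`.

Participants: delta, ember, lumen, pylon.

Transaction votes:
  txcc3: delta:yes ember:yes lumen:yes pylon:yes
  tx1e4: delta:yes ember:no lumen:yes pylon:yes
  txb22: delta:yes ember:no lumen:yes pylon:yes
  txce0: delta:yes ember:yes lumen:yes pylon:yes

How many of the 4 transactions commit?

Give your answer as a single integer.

txcc3: all yes -> commit (commits=1)
tx1e4: no from ember -> abort (commits=1)
txb22: no from ember -> abort (commits=1)
txce0: all yes -> commit (commits=2)

Answer: 2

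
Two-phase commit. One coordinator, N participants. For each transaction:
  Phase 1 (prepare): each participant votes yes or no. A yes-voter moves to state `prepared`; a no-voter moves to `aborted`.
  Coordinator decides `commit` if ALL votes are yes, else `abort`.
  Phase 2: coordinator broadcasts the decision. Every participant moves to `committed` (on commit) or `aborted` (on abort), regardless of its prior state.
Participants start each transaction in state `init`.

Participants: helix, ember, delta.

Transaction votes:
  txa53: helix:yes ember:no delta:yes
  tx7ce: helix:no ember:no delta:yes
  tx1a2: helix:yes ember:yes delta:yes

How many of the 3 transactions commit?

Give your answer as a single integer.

Answer: 1

Derivation:
txa53: no from ember -> abort (commits=0)
tx7ce: no from helix, ember -> abort (commits=0)
tx1a2: all yes -> commit (commits=1)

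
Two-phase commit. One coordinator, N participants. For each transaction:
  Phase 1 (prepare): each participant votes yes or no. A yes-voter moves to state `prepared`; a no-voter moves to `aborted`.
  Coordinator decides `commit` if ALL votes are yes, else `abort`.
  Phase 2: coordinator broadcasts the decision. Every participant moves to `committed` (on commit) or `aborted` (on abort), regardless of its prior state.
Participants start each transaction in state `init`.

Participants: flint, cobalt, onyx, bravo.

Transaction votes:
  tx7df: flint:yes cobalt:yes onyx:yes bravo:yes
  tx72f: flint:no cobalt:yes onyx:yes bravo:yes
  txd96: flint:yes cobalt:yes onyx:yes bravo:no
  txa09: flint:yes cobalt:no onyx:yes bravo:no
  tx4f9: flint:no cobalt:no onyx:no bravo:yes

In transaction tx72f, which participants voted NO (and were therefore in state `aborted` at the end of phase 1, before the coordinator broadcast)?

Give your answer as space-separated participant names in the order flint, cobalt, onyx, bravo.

Txn tx72f phase 1: flint no -> aborted; cobalt yes -> prepared; onyx yes -> prepared; bravo yes -> prepared

Answer: flint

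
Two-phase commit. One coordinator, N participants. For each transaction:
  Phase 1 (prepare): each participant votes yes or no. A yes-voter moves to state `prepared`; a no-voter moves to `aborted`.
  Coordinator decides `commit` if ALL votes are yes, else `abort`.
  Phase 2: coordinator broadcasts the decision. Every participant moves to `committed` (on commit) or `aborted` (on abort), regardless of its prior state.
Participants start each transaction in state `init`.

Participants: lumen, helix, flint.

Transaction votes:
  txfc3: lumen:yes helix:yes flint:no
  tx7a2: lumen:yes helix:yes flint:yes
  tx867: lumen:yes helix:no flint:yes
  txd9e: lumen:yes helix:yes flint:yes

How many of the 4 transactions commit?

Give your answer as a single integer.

Answer: 2

Derivation:
txfc3: no from flint -> abort (commits=0)
tx7a2: all yes -> commit (commits=1)
tx867: no from helix -> abort (commits=1)
txd9e: all yes -> commit (commits=2)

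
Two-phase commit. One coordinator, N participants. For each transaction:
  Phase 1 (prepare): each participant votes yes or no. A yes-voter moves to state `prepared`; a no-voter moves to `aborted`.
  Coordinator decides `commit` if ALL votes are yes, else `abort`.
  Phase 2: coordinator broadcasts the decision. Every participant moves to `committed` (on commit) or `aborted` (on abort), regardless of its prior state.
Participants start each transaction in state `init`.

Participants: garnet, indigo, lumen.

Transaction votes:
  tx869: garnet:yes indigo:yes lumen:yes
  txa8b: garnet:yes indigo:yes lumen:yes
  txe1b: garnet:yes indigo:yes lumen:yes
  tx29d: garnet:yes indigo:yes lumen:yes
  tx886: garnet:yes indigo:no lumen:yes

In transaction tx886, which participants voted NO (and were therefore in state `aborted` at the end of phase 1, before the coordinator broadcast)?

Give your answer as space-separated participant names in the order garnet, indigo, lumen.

Txn tx886 phase 1: garnet yes -> prepared; indigo no -> aborted; lumen yes -> prepared

Answer: indigo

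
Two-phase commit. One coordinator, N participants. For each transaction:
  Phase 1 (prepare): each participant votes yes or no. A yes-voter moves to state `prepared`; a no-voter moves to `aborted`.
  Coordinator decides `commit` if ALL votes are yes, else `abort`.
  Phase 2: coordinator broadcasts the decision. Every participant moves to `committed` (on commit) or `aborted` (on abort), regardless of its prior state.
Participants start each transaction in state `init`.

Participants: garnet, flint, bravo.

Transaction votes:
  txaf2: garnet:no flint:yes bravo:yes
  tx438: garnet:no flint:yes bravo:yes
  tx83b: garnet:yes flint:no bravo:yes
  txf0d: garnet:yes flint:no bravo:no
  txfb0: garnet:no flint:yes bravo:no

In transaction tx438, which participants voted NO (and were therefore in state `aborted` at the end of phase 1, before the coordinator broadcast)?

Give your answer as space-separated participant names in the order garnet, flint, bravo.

Txn tx438 phase 1: garnet no -> aborted; flint yes -> prepared; bravo yes -> prepared

Answer: garnet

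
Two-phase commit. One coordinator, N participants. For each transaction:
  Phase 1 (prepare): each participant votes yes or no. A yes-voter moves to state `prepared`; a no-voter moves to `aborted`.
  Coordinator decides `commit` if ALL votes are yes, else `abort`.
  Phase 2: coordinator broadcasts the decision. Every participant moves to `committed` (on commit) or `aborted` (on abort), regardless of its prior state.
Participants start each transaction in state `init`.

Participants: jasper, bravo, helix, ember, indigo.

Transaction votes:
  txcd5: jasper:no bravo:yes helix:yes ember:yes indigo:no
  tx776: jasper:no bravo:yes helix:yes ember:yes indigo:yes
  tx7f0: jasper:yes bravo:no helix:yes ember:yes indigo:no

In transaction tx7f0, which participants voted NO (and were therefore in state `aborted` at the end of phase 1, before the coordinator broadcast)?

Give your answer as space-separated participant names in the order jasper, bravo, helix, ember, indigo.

Txn tx7f0 phase 1: jasper yes -> prepared; bravo no -> aborted; helix yes -> prepared; ember yes -> prepared; indigo no -> aborted

Answer: bravo indigo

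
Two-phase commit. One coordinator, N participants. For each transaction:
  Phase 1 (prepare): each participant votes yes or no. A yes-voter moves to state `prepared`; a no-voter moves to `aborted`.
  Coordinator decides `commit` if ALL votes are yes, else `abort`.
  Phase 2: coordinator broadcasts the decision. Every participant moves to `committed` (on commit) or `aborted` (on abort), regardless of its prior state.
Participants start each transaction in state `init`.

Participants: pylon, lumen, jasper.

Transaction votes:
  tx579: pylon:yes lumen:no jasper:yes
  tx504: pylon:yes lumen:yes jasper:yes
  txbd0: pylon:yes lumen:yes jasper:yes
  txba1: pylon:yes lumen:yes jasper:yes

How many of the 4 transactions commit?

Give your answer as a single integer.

Answer: 3

Derivation:
tx579: no from lumen -> abort (commits=0)
tx504: all yes -> commit (commits=1)
txbd0: all yes -> commit (commits=2)
txba1: all yes -> commit (commits=3)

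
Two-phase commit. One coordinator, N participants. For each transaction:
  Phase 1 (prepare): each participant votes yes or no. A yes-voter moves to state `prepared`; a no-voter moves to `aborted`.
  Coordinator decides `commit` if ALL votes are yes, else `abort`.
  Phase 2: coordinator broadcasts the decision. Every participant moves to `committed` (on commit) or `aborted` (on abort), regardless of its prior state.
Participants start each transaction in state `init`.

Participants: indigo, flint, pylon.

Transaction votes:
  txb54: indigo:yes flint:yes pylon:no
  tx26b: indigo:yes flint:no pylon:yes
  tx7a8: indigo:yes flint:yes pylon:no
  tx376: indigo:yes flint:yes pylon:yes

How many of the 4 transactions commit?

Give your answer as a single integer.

txb54: no from pylon -> abort (commits=0)
tx26b: no from flint -> abort (commits=0)
tx7a8: no from pylon -> abort (commits=0)
tx376: all yes -> commit (commits=1)

Answer: 1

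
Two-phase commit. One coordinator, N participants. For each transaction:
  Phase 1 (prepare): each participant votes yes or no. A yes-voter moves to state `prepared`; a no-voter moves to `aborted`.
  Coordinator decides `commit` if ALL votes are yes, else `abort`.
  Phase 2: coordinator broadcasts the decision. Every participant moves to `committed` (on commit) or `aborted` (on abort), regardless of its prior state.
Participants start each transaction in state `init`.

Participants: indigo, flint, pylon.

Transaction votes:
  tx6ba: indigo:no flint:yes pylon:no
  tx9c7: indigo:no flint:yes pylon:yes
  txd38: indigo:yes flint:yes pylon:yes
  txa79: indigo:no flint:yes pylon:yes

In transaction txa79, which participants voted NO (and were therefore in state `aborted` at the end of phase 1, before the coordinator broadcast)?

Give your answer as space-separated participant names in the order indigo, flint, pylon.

Answer: indigo

Derivation:
Txn txa79 phase 1: indigo no -> aborted; flint yes -> prepared; pylon yes -> prepared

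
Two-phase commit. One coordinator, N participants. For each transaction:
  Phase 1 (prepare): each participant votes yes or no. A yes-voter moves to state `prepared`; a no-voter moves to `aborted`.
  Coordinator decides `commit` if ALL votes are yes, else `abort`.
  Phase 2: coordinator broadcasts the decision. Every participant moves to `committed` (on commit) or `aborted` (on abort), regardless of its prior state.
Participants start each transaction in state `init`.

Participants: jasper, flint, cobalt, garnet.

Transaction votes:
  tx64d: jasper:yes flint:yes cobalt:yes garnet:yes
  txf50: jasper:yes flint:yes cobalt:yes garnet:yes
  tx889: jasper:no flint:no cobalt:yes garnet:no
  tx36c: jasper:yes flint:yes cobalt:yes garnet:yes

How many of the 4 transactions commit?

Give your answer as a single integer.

Answer: 3

Derivation:
tx64d: all yes -> commit (commits=1)
txf50: all yes -> commit (commits=2)
tx889: no from jasper, flint, garnet -> abort (commits=2)
tx36c: all yes -> commit (commits=3)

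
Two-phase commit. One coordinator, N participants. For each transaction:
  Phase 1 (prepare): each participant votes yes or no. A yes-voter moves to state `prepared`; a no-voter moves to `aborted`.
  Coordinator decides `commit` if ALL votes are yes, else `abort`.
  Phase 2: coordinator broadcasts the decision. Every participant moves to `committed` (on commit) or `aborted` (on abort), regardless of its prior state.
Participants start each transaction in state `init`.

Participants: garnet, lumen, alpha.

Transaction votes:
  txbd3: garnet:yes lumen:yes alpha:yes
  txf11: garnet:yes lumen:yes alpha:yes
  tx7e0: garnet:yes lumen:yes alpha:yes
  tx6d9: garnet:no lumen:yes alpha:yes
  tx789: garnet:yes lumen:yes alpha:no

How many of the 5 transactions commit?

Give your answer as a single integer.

txbd3: all yes -> commit (commits=1)
txf11: all yes -> commit (commits=2)
tx7e0: all yes -> commit (commits=3)
tx6d9: no from garnet -> abort (commits=3)
tx789: no from alpha -> abort (commits=3)

Answer: 3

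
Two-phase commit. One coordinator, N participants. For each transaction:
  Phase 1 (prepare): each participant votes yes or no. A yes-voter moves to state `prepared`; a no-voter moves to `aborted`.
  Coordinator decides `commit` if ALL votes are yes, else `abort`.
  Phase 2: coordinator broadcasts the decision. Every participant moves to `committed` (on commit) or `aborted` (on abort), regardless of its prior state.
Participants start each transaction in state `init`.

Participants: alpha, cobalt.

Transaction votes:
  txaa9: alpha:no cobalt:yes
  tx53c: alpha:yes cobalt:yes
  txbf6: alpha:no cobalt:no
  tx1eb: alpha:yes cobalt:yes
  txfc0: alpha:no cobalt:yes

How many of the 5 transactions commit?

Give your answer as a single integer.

txaa9: no from alpha -> abort (commits=0)
tx53c: all yes -> commit (commits=1)
txbf6: no from alpha, cobalt -> abort (commits=1)
tx1eb: all yes -> commit (commits=2)
txfc0: no from alpha -> abort (commits=2)

Answer: 2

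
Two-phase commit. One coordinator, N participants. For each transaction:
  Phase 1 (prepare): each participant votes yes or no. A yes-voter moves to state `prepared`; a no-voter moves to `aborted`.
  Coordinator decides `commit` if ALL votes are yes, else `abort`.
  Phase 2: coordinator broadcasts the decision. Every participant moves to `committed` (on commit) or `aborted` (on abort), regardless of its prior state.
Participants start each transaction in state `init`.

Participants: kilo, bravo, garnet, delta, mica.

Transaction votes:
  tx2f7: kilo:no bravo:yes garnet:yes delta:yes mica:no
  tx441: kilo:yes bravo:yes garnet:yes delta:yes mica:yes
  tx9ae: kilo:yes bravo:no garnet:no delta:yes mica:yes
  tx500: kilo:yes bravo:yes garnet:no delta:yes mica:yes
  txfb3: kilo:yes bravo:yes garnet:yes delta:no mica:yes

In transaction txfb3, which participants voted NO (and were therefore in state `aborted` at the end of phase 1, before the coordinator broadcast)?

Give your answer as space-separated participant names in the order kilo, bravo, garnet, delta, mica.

Answer: delta

Derivation:
Txn txfb3 phase 1: kilo yes -> prepared; bravo yes -> prepared; garnet yes -> prepared; delta no -> aborted; mica yes -> prepared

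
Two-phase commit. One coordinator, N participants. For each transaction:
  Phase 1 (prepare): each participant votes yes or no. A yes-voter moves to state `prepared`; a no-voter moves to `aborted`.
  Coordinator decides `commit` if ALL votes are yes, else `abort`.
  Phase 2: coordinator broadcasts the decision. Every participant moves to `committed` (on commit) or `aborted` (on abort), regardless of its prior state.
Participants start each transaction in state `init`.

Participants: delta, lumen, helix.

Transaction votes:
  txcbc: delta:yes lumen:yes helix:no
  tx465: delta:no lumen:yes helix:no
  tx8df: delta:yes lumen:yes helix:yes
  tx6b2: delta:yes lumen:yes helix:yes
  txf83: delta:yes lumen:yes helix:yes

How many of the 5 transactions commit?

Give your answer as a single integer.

Answer: 3

Derivation:
txcbc: no from helix -> abort (commits=0)
tx465: no from delta, helix -> abort (commits=0)
tx8df: all yes -> commit (commits=1)
tx6b2: all yes -> commit (commits=2)
txf83: all yes -> commit (commits=3)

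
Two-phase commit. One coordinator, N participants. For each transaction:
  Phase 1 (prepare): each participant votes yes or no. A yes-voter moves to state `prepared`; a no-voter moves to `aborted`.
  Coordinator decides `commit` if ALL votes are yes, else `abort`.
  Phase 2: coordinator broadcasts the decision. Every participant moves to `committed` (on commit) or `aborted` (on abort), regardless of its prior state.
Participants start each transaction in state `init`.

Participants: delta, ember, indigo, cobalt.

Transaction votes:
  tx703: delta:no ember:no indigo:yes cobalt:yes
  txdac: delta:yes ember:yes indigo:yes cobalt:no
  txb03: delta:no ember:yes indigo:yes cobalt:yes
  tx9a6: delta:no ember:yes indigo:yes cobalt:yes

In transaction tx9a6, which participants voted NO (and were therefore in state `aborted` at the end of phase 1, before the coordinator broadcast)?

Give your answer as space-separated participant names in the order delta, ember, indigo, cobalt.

Txn tx9a6 phase 1: delta no -> aborted; ember yes -> prepared; indigo yes -> prepared; cobalt yes -> prepared

Answer: delta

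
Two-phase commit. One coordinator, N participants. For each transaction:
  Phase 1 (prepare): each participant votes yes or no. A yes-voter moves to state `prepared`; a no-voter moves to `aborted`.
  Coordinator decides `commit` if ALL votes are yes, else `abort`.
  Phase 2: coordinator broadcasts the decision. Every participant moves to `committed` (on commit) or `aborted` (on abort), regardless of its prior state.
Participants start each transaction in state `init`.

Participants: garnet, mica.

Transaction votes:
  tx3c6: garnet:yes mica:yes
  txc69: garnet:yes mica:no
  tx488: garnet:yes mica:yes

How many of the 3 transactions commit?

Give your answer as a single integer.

Answer: 2

Derivation:
tx3c6: all yes -> commit (commits=1)
txc69: no from mica -> abort (commits=1)
tx488: all yes -> commit (commits=2)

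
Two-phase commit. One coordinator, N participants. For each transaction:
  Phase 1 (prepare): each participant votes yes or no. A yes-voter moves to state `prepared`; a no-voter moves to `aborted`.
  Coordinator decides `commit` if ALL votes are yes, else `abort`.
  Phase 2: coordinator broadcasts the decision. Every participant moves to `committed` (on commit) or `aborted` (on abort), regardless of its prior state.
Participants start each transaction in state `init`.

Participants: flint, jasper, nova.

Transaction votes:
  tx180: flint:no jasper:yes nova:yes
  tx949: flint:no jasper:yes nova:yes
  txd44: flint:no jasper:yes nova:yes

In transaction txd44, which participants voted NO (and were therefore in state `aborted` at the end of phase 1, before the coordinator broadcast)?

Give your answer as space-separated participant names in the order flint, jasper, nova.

Txn txd44 phase 1: flint no -> aborted; jasper yes -> prepared; nova yes -> prepared

Answer: flint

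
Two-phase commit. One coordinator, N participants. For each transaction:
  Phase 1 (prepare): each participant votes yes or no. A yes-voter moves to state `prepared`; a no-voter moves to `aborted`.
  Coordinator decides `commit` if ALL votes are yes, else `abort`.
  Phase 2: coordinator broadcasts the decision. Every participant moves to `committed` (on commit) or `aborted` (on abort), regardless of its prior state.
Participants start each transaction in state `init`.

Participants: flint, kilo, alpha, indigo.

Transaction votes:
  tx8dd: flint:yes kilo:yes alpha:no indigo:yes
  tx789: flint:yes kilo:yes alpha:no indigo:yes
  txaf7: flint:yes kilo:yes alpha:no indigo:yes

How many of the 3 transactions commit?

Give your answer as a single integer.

tx8dd: no from alpha -> abort (commits=0)
tx789: no from alpha -> abort (commits=0)
txaf7: no from alpha -> abort (commits=0)

Answer: 0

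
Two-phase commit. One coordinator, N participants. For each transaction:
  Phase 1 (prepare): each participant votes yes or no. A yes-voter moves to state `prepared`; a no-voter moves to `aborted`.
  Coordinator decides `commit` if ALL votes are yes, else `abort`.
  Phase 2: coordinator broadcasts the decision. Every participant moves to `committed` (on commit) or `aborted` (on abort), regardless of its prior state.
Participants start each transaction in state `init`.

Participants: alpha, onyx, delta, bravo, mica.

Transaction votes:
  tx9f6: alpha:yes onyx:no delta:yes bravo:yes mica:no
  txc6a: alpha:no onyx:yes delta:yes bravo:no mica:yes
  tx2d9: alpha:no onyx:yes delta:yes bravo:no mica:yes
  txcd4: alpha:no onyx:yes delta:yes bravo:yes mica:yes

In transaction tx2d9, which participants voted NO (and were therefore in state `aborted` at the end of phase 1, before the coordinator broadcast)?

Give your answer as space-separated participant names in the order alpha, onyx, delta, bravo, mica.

Answer: alpha bravo

Derivation:
Txn tx2d9 phase 1: alpha no -> aborted; onyx yes -> prepared; delta yes -> prepared; bravo no -> aborted; mica yes -> prepared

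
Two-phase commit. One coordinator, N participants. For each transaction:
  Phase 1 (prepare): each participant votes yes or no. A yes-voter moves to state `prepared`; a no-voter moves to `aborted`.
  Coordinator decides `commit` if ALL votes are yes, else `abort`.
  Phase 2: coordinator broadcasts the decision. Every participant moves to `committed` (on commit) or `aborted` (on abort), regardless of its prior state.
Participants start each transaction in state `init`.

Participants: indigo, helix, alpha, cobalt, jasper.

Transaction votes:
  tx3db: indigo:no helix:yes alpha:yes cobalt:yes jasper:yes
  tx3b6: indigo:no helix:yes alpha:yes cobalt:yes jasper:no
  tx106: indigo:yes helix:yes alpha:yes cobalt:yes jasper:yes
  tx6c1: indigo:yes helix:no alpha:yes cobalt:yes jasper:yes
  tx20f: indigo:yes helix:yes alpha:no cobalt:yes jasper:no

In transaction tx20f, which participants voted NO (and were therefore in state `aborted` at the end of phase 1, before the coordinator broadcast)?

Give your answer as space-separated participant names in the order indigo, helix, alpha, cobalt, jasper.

Answer: alpha jasper

Derivation:
Txn tx20f phase 1: indigo yes -> prepared; helix yes -> prepared; alpha no -> aborted; cobalt yes -> prepared; jasper no -> aborted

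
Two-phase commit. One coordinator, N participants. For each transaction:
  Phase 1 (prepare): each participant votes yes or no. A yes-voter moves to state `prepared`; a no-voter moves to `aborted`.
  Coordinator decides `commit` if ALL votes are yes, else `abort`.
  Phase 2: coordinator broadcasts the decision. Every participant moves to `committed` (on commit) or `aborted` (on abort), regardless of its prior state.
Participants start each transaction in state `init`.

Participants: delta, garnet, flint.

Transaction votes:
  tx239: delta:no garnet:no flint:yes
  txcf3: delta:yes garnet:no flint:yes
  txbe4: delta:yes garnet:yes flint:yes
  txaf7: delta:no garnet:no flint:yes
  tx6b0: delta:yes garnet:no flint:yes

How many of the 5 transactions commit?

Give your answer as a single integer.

Answer: 1

Derivation:
tx239: no from delta, garnet -> abort (commits=0)
txcf3: no from garnet -> abort (commits=0)
txbe4: all yes -> commit (commits=1)
txaf7: no from delta, garnet -> abort (commits=1)
tx6b0: no from garnet -> abort (commits=1)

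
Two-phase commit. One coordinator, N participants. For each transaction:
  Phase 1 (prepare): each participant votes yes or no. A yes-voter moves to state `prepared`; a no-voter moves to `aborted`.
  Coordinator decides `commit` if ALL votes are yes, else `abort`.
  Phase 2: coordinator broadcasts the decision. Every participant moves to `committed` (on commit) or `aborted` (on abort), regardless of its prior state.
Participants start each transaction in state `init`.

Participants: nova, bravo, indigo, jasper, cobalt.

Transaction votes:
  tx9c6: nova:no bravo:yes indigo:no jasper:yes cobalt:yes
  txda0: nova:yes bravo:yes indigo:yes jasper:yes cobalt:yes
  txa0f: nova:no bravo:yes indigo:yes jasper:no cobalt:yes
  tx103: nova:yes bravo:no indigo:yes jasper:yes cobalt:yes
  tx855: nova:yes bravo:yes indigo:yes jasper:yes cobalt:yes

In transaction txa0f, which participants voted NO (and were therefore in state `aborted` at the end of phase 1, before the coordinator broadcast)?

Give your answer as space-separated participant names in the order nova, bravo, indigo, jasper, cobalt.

Txn txa0f phase 1: nova no -> aborted; bravo yes -> prepared; indigo yes -> prepared; jasper no -> aborted; cobalt yes -> prepared

Answer: nova jasper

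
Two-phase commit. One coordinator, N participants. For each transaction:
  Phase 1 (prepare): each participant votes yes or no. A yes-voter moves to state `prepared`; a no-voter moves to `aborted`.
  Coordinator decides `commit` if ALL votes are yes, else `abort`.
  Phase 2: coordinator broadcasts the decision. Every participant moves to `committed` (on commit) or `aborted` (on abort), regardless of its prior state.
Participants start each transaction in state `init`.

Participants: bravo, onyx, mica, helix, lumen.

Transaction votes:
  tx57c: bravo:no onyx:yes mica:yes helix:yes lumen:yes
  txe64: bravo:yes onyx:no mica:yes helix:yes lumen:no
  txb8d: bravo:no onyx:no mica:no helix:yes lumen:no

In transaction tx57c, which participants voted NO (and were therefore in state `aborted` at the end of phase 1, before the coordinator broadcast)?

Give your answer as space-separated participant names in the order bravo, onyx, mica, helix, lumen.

Answer: bravo

Derivation:
Txn tx57c phase 1: bravo no -> aborted; onyx yes -> prepared; mica yes -> prepared; helix yes -> prepared; lumen yes -> prepared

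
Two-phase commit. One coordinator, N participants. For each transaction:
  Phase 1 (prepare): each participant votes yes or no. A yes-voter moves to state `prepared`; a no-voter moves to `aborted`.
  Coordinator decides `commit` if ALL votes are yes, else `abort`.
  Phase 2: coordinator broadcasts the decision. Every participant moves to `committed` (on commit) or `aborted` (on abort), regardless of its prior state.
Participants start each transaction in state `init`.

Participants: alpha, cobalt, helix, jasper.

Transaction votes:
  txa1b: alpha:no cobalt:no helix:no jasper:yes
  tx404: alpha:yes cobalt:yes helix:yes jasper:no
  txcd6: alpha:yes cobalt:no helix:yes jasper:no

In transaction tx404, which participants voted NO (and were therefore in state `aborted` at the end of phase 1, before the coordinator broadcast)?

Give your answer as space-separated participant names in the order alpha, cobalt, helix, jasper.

Txn tx404 phase 1: alpha yes -> prepared; cobalt yes -> prepared; helix yes -> prepared; jasper no -> aborted

Answer: jasper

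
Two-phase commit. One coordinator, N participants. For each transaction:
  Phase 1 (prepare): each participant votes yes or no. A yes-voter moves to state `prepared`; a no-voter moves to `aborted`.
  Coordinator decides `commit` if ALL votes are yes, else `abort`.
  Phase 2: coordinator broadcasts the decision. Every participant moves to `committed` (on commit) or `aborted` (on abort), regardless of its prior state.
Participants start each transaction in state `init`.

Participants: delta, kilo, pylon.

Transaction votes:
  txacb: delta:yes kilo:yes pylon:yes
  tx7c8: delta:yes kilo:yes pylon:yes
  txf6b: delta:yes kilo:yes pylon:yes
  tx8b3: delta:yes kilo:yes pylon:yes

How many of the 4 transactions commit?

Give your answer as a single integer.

txacb: all yes -> commit (commits=1)
tx7c8: all yes -> commit (commits=2)
txf6b: all yes -> commit (commits=3)
tx8b3: all yes -> commit (commits=4)

Answer: 4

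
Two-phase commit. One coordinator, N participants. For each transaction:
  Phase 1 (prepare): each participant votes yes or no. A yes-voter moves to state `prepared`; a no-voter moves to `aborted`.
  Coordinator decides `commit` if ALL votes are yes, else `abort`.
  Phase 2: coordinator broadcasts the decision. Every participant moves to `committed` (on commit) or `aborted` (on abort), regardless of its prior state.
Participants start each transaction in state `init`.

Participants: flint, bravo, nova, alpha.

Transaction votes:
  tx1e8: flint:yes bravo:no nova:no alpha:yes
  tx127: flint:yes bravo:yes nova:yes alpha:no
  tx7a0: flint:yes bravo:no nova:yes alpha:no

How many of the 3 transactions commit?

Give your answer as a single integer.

Answer: 0

Derivation:
tx1e8: no from bravo, nova -> abort (commits=0)
tx127: no from alpha -> abort (commits=0)
tx7a0: no from bravo, alpha -> abort (commits=0)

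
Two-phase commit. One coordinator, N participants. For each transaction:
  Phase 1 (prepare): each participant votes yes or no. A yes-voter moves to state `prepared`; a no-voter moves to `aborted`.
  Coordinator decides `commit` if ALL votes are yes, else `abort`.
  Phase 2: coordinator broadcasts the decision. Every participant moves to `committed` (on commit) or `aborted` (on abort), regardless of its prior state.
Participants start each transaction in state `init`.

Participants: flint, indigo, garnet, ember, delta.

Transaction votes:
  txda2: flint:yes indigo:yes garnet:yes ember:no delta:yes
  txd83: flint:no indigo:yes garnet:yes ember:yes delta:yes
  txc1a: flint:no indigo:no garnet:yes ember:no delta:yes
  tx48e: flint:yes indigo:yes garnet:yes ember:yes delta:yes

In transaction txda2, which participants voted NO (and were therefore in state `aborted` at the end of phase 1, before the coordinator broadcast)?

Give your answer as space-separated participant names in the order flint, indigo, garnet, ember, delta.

Answer: ember

Derivation:
Txn txda2 phase 1: flint yes -> prepared; indigo yes -> prepared; garnet yes -> prepared; ember no -> aborted; delta yes -> prepared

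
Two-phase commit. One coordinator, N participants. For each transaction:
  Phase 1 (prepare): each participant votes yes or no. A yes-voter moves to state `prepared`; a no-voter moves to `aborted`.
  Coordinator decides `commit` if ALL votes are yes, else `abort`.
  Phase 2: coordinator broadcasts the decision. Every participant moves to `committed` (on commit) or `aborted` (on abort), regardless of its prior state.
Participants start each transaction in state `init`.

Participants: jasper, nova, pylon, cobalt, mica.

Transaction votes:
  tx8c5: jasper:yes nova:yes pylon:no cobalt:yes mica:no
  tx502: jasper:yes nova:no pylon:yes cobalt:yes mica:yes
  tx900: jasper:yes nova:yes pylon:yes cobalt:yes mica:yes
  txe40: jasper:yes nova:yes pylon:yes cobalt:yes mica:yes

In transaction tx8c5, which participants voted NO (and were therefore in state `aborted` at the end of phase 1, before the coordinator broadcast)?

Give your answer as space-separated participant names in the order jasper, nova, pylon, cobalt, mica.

Answer: pylon mica

Derivation:
Txn tx8c5 phase 1: jasper yes -> prepared; nova yes -> prepared; pylon no -> aborted; cobalt yes -> prepared; mica no -> aborted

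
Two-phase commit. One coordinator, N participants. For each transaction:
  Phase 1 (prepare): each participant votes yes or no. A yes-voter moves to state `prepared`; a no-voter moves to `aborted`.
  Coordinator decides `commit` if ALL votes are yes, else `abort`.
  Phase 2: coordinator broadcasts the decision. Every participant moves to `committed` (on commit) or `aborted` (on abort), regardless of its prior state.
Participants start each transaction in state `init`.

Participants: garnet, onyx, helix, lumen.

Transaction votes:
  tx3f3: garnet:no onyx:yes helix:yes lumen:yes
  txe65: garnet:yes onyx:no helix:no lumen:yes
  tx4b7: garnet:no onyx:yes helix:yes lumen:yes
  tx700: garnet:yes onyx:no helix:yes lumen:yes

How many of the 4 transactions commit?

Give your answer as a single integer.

tx3f3: no from garnet -> abort (commits=0)
txe65: no from onyx, helix -> abort (commits=0)
tx4b7: no from garnet -> abort (commits=0)
tx700: no from onyx -> abort (commits=0)

Answer: 0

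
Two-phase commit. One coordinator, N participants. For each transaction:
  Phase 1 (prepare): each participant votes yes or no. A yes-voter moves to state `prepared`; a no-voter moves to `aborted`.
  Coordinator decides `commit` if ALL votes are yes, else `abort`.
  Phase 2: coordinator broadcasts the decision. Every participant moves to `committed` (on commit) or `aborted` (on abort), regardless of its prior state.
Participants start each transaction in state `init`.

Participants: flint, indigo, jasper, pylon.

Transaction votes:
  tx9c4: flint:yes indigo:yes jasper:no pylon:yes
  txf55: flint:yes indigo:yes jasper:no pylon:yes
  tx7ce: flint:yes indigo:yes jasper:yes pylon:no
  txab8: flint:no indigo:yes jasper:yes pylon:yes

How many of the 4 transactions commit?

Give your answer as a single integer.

tx9c4: no from jasper -> abort (commits=0)
txf55: no from jasper -> abort (commits=0)
tx7ce: no from pylon -> abort (commits=0)
txab8: no from flint -> abort (commits=0)

Answer: 0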